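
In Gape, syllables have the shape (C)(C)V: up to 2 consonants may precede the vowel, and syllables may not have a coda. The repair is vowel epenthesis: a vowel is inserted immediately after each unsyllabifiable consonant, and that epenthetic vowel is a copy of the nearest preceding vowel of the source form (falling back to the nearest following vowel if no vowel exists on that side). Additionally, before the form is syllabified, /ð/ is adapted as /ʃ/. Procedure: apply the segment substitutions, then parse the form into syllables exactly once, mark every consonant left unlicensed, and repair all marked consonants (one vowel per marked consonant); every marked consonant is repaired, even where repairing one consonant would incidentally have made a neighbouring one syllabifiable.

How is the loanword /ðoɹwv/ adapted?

Substitution: /ð/ → /ʃ/, giving /ʃoɹwv/.
Syllabifying with onset maximization leaves /ɹ/, /w/, /v/ stranded (no codas are permitted; onsets may contain at most 2 consonants).
Inserting the epenthetic vowel yields /ɹ/ → /ɹo/, /w/ → /wo/, /v/ → /vo/.

ʃoɹowovo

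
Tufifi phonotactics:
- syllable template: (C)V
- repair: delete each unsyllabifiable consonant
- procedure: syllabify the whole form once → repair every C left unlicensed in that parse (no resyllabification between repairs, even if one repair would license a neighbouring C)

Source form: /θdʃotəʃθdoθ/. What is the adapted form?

The consonants /θ/, /d/, /ʃ/, /θ/, /θ/ cannot be parsed into a legal (C)V syllable (no codas are permitted; onsets are limited to one consonant).
Deleting the stranded consonants removes /θ/, /d/, /ʃ/, /θ/, /θ/.

ʃotədo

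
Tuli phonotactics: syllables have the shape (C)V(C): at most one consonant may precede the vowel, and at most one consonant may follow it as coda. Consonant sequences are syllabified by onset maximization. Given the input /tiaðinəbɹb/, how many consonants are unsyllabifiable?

Syllabifying with onset maximization leaves /ɹ/, /b/ stranded (at most one coda consonant is licensed; onsets are limited to one consonant).

2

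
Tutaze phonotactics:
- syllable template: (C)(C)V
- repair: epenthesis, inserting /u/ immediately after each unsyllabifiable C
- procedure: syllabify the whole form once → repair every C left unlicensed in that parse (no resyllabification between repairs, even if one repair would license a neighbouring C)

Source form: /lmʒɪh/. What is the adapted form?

The consonants /l/, /h/ cannot be parsed into a legal (C)(C)V syllable (no codas are permitted; onsets may contain at most 2 consonants).
Each unlicensed consonant becomes the onset of a new syllable: /l/ → /lu/, /h/ → /hu/.

lumʒɪhu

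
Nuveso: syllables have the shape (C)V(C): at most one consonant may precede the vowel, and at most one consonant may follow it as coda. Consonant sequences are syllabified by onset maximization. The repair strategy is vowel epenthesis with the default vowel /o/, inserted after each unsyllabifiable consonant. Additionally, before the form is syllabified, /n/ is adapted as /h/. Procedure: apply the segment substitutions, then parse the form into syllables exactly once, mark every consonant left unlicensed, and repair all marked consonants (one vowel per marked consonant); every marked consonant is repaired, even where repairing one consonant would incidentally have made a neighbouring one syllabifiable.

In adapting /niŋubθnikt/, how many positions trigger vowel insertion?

After substitution the input is /hiŋubθhikt/.
The unsyllabifiable consonants are /θ/, /t/; each receives one epenthetic vowel.

2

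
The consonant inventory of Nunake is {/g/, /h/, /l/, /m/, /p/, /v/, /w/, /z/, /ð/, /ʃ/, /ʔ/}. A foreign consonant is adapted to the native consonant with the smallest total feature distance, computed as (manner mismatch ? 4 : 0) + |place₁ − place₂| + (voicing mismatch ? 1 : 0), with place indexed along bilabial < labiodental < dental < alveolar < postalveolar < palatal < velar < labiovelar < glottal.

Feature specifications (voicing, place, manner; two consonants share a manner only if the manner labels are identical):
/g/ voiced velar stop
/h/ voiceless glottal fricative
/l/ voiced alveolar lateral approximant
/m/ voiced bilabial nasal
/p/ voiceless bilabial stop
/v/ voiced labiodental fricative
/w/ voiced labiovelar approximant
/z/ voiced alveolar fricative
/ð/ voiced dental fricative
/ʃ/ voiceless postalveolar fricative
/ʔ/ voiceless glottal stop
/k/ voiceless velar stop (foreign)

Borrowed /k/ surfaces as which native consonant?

g

/g/ is closest: same manner (stop), place distance 0 (velar→velar), voicing differs (+1); total 1. Next closest is /ʔ/ at distance 2.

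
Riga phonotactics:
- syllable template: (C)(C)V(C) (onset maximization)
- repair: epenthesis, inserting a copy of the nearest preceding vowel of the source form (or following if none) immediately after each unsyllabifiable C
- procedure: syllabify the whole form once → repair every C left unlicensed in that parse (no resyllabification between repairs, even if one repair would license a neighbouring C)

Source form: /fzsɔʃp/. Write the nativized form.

Under (C)(C)V(C), the unsyllabifiable consonants are /f/, /p/ (at most one coda consonant is licensed; onsets may contain at most 2 consonants).
Inserting the epenthetic vowel yields /f/ → /fɔ/, /p/ → /pɔ/.

fɔzsɔʃpɔ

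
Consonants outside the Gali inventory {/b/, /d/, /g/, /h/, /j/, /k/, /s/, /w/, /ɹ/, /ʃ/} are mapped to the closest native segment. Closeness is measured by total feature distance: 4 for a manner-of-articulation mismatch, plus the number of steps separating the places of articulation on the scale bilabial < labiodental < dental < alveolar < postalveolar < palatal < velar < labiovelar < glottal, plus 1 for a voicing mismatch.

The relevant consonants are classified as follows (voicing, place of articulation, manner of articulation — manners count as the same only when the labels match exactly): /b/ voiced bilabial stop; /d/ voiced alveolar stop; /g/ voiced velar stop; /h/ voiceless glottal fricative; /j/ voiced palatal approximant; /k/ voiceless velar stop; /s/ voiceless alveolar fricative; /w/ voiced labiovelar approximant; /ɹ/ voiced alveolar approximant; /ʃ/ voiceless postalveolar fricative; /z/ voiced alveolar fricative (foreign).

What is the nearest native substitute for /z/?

s

/s/ is closest: same manner (fricative), place distance 0 (alveolar→alveolar), voicing differs (+1); total 1. Next closest is /ʃ/ at distance 2.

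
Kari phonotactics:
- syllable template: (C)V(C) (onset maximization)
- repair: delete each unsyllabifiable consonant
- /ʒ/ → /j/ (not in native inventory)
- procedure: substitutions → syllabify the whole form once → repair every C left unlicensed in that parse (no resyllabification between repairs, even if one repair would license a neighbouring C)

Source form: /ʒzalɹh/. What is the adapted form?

Substitution: /ʒ/ → /j/, giving /jzalɹh/.
The consonants /j/, /ɹ/, /h/ cannot be parsed into a legal (C)V(C) syllable (at most one coda consonant is licensed; onsets are limited to one consonant).
Each unlicensed consonant is deleted: /j/, /ɹ/, /h/.

zal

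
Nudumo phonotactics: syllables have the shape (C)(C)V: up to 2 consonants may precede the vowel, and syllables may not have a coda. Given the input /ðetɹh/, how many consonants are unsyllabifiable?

3

Syllabifying with onset maximization leaves /t/, /ɹ/, /h/ stranded (no codas are permitted; onsets may contain at most 2 consonants).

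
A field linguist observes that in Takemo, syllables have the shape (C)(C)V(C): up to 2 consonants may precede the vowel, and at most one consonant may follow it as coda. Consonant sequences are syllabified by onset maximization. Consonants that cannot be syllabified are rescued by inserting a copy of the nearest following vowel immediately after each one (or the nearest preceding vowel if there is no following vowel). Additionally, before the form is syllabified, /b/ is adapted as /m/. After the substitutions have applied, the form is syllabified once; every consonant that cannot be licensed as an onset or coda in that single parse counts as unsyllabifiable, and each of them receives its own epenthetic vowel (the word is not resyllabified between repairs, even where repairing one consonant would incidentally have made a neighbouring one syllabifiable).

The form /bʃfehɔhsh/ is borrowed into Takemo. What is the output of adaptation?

meʃfehɔhsɔhɔ

Substitution: /b/ → /m/, giving /mʃfehɔhsh/.
The consonants /m/, /s/, /h/ cannot be parsed into a legal (C)(C)V(C) syllable (at most one coda consonant is licensed; onsets may contain at most 2 consonants).
Inserting the epenthetic vowel yields /m/ → /me/, /s/ → /sɔ/, /h/ → /hɔ/.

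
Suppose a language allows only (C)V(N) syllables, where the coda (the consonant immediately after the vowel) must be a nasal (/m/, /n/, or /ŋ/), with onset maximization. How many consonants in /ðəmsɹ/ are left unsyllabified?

2

Under (C)V(N), the unsyllabifiable consonants are /s/, /ɹ/ (only a nasal (/m/, /n/, or /ŋ/) is licensed in coda position; onsets are limited to one consonant).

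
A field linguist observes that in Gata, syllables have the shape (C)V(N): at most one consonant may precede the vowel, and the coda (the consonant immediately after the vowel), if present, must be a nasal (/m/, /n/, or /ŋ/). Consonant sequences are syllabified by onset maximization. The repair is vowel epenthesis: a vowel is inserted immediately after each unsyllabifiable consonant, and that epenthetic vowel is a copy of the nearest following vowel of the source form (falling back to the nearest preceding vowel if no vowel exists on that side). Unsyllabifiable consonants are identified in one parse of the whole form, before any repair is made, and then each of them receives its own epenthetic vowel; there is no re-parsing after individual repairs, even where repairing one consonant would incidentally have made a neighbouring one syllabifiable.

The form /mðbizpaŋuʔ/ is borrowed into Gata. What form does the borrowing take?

miðibizapaŋuʔu

Syllabifying with onset maximization leaves /m/, /ð/, /z/, /ʔ/ stranded (only a nasal (/m/, /n/, or /ŋ/) is licensed in coda position; onsets are limited to one consonant).
Epenthesis after each stranded consonant: /m/ → /mi/, /ð/ → /ði/, /z/ → /za/, /ʔ/ → /ʔu/.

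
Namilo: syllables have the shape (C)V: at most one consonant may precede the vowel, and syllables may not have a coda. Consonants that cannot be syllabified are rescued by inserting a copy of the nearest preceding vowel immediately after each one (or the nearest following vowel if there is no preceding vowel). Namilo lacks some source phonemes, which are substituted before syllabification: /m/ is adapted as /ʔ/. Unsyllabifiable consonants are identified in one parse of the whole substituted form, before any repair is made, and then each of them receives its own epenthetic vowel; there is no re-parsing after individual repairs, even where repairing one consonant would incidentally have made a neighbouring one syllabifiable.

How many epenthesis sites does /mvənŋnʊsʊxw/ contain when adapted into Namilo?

5

After substitution the input is /ʔvənŋnʊsʊxw/.
The unsyllabifiable consonants are /ʔ/, /n/, /ŋ/, /x/, /w/; each receives one epenthetic vowel.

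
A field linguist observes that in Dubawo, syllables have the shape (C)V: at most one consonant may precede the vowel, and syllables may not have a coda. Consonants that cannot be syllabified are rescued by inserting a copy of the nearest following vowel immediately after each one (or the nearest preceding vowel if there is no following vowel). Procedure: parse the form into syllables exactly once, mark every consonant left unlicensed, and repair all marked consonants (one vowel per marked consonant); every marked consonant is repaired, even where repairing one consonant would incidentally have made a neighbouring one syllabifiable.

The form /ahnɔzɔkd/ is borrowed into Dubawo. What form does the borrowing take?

The consonants /h/, /k/, /d/ cannot be parsed into a legal (C)V syllable (no codas are permitted; onsets are limited to one consonant).
Inserting the epenthetic vowel yields /h/ → /hɔ/, /k/ → /kɔ/, /d/ → /dɔ/.

ahɔnɔzɔkɔdɔ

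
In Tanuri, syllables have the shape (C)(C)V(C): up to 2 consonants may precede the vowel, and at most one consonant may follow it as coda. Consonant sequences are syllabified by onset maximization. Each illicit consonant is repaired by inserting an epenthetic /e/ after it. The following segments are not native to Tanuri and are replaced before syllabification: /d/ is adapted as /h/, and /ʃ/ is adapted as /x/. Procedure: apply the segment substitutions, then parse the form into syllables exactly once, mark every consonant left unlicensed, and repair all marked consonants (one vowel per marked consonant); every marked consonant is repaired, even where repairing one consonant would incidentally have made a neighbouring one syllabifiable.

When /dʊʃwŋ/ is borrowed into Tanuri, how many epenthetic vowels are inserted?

After substitution the input is /hʊxwŋ/.
The unsyllabifiable consonants are /w/, /ŋ/; each receives one epenthetic vowel.

2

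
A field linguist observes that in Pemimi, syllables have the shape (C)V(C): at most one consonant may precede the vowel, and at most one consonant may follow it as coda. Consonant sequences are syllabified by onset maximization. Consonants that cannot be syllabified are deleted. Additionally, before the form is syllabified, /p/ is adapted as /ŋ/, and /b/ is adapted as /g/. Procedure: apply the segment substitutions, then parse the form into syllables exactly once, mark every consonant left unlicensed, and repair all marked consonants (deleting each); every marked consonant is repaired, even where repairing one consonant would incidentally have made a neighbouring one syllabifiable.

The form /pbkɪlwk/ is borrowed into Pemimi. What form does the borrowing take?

Substitution: /p/ → /ŋ/, /b/ → /g/, giving /ŋgkɪlwk/.
Under (C)V(C), the unsyllabifiable consonants are /ŋ/, /g/, /w/, /k/ (at most one coda consonant is licensed; onsets are limited to one consonant).
Deleting the stranded consonants removes /ŋ/, /g/, /w/, /k/.

kɪl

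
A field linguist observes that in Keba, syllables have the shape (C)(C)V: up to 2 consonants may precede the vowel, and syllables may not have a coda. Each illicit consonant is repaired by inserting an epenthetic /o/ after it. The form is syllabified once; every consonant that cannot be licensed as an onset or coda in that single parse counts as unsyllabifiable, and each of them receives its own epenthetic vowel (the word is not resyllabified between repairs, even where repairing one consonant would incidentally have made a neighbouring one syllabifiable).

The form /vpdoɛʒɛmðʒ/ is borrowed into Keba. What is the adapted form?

Syllabifying with onset maximization leaves /v/, /m/, /ð/, /ʒ/ stranded (no codas are permitted; onsets may contain at most 2 consonants).
Each unlicensed consonant becomes the onset of a new syllable: /v/ → /vo/, /m/ → /mo/, /ð/ → /ðo/, /ʒ/ → /ʒo/.

vopdoɛʒɛmoðoʒo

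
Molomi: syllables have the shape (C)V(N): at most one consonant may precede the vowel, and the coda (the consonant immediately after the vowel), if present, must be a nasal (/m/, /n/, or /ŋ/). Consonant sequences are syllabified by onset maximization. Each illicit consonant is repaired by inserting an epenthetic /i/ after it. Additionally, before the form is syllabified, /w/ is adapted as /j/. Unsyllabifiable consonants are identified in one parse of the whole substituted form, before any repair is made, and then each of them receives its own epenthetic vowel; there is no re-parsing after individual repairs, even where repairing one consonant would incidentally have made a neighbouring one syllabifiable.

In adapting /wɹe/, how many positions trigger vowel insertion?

1

After substitution the input is /jɹe/.
The unsyllabifiable consonants are /j/; each receives one epenthetic vowel.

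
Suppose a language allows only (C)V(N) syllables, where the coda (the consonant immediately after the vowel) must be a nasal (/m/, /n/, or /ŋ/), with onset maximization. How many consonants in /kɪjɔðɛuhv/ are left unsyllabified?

The consonants /h/, /v/ cannot be parsed into a legal (C)V(N) syllable (only a nasal (/m/, /n/, or /ŋ/) is licensed in coda position; onsets are limited to one consonant).

2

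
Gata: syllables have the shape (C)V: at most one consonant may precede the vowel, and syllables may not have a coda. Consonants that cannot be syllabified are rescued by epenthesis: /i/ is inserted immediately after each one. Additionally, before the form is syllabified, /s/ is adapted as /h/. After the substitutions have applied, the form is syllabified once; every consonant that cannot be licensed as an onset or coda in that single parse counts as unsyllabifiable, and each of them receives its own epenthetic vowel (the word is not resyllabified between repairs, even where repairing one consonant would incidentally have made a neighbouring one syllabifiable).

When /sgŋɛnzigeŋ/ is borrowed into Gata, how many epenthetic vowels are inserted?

4

After substitution the input is /hgŋɛnzigeŋ/.
The unsyllabifiable consonants are /h/, /g/, /n/, /ŋ/; each receives one epenthetic vowel.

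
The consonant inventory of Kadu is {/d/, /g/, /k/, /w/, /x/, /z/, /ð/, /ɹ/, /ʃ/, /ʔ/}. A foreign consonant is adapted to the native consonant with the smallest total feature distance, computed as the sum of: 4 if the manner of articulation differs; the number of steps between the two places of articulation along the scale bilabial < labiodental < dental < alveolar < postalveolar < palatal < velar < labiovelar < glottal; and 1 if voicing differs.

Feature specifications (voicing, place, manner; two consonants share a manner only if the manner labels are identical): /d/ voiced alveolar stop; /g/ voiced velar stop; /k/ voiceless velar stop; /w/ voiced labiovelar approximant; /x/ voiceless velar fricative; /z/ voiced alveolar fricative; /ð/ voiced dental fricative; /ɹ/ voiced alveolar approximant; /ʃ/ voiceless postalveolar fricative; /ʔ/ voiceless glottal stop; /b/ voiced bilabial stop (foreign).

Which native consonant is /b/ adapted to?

/d/ is closest: same manner (stop), place distance 3 (bilabial→alveolar), same voicing; total 3. Next closest is /g/ at distance 6.

d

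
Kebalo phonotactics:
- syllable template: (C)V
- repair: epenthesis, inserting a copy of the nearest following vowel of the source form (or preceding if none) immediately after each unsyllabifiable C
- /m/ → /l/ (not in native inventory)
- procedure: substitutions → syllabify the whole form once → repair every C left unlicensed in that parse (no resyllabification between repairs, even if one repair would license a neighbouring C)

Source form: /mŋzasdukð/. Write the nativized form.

Substitution: /m/ → /l/, giving /lŋzasdukð/.
The consonants /l/, /ŋ/, /s/, /k/, /ð/ cannot be parsed into a legal (C)V syllable (no codas are permitted; onsets are limited to one consonant).
Epenthesis after each stranded consonant: /l/ → /la/, /ŋ/ → /ŋa/, /s/ → /su/, /k/ → /ku/, /ð/ → /ðu/.

laŋazasudukuðu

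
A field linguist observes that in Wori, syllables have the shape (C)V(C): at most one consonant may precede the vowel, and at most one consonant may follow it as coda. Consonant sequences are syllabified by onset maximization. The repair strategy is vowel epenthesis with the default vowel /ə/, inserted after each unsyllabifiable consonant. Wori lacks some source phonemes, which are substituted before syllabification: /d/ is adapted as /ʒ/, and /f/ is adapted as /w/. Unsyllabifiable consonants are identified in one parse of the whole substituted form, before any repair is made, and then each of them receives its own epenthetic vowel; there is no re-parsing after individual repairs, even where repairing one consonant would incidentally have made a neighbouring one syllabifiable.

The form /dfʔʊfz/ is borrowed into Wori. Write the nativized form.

ʒəwəʔʊwzə

Substitution: /d/ → /ʒ/, /f/ → /w/, giving /ʒwʔʊwz/.
Syllabifying with onset maximization leaves /ʒ/, /w/, /z/ stranded (at most one coda consonant is licensed; onsets are limited to one consonant).
Epenthesis after each stranded consonant: /ʒ/ → /ʒə/, /w/ → /wə/, /z/ → /zə/.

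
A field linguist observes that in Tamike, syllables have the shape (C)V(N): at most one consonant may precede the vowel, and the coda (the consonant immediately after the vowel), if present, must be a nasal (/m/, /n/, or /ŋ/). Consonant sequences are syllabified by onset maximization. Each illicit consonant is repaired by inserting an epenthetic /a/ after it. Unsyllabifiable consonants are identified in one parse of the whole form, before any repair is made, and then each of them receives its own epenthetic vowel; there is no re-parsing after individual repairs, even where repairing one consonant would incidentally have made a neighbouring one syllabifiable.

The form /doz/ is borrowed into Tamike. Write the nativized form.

Under (C)V(N), the unsyllabifiable consonants are /z/ (only a nasal (/m/, /n/, or /ŋ/) is licensed in coda position; onsets are limited to one consonant).
Inserting the epenthetic vowel yields /z/ → /za/.

doza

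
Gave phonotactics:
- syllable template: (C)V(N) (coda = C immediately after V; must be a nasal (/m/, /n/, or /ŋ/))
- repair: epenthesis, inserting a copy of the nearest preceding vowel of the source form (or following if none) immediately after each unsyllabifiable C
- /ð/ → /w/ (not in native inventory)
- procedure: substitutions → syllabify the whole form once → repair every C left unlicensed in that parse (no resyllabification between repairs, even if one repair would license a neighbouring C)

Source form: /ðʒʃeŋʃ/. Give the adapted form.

Substitution: /ð/ → /w/, giving /wʒʃeŋʃ/.
Syllabifying with onset maximization leaves /w/, /ʒ/, /ʃ/ stranded (only a nasal (/m/, /n/, or /ŋ/) is licensed in coda position; onsets are limited to one consonant).
Each unlicensed consonant becomes the onset of a new syllable: /w/ → /we/, /ʒ/ → /ʒe/, /ʃ/ → /ʃe/.

weʒeʃeŋʃe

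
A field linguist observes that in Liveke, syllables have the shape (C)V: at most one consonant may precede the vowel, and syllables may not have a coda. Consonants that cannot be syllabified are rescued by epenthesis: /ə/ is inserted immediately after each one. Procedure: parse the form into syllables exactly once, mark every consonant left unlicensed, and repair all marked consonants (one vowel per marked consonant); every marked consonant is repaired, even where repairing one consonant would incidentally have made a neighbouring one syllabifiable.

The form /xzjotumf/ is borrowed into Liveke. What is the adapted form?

Under (C)V, the unsyllabifiable consonants are /x/, /z/, /m/, /f/ (no codas are permitted; onsets are limited to one consonant).
Each unlicensed consonant becomes the onset of a new syllable: /x/ → /xə/, /z/ → /zə/, /m/ → /mə/, /f/ → /fə/.

xəzəjotuməfə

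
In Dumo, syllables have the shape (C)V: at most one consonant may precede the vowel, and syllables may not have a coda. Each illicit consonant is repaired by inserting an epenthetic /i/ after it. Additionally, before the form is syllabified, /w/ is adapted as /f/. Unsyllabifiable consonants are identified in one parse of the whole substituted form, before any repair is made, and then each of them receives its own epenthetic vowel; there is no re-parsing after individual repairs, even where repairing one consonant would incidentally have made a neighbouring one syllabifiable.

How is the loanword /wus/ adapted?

Substitution: /w/ → /f/, giving /fus/.
Under (C)V, the unsyllabifiable consonants are /s/ (no codas are permitted; onsets are limited to one consonant).
Epenthesis after each stranded consonant: /s/ → /si/.

fusi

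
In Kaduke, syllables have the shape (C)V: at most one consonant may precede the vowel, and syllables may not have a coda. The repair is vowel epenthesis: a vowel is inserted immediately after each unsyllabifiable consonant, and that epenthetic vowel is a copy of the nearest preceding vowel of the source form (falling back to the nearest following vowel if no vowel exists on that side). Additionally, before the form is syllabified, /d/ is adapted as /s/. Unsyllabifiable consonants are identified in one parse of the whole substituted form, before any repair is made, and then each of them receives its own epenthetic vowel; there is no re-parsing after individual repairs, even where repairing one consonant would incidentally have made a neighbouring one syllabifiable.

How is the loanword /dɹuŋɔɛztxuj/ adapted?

suɹuŋɔɛzɛtɛxuju

Substitution: /d/ → /s/, giving /sɹuŋɔɛztxuj/.
Syllabifying with onset maximization leaves /s/, /z/, /t/, /j/ stranded (no codas are permitted; onsets are limited to one consonant).
Epenthesis after each stranded consonant: /s/ → /su/, /z/ → /zɛ/, /t/ → /tɛ/, /j/ → /ju/.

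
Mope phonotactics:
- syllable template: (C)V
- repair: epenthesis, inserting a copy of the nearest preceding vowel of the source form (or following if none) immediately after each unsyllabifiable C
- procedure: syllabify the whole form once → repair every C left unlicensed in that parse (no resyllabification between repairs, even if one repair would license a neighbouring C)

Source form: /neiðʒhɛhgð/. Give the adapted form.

neiðiʒihɛhɛgɛðɛ

Under (C)V, the unsyllabifiable consonants are /ð/, /ʒ/, /h/, /g/, /ð/ (no codas are permitted; onsets are limited to one consonant).
Each unlicensed consonant becomes the onset of a new syllable: /ð/ → /ði/, /ʒ/ → /ʒi/, /h/ → /hɛ/, /g/ → /gɛ/, /ð/ → /ðɛ/.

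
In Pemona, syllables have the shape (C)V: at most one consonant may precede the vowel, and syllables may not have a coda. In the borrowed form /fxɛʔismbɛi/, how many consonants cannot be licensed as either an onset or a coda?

Under (C)V, the unsyllabifiable consonants are /f/, /s/, /m/ (no codas are permitted; onsets are limited to one consonant).

3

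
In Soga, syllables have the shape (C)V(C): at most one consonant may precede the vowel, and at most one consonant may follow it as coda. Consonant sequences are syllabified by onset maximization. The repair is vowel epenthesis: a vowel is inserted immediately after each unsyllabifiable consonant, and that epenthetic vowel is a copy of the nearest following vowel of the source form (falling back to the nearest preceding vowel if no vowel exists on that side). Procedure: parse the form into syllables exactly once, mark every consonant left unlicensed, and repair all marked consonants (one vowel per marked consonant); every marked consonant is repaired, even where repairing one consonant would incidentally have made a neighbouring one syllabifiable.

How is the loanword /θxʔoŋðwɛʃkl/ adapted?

θoxoʔoŋðɛwɛʃkɛlɛ

Under (C)V(C), the unsyllabifiable consonants are /θ/, /x/, /ð/, /k/, /l/ (at most one coda consonant is licensed; onsets are limited to one consonant).
Inserting the epenthetic vowel yields /θ/ → /θo/, /x/ → /xo/, /ð/ → /ðɛ/, /k/ → /kɛ/, /l/ → /lɛ/.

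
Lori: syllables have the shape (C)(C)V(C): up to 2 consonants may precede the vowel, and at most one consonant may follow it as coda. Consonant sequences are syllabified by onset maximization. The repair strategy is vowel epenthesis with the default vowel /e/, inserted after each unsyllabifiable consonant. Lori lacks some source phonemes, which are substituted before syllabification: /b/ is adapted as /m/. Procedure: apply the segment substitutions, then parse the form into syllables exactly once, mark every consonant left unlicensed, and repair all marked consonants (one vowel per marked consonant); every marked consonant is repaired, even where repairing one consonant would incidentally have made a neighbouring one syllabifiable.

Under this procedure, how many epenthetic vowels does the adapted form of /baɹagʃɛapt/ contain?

After substitution the input is /maɹagʃɛapt/.
The unsyllabifiable consonants are /t/; each receives one epenthetic vowel.

1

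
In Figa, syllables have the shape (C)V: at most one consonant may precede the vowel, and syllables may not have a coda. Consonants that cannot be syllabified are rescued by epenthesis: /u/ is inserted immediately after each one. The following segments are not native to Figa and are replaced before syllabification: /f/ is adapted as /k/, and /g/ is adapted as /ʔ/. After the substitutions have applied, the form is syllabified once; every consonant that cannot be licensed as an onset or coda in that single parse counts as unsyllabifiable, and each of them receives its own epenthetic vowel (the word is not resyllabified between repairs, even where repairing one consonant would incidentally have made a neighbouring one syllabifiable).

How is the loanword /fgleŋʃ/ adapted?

kuʔuleŋuʃu

Substitution: /f/ → /k/, /g/ → /ʔ/, giving /kʔleŋʃ/.
Syllabifying with onset maximization leaves /k/, /ʔ/, /ŋ/, /ʃ/ stranded (no codas are permitted; onsets are limited to one consonant).
Inserting the epenthetic vowel yields /k/ → /ku/, /ʔ/ → /ʔu/, /ŋ/ → /ŋu/, /ʃ/ → /ʃu/.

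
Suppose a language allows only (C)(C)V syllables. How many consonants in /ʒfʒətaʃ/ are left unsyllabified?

2

Syllabifying with onset maximization leaves /ʒ/, /ʃ/ stranded (no codas are permitted; onsets may contain at most 2 consonants).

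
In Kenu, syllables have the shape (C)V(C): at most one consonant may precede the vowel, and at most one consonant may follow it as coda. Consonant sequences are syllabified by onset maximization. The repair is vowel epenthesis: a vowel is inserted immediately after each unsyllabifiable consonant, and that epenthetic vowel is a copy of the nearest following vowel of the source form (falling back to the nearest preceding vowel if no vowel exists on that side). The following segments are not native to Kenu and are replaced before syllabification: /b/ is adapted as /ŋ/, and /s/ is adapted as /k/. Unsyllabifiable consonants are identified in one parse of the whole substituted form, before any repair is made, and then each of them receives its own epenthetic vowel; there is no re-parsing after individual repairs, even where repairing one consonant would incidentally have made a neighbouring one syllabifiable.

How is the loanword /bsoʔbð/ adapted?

ŋokoʔŋoðo

Substitution: /b/ → /ŋ/, /s/ → /k/, giving /ŋkoʔŋð/.
The consonants /ŋ/, /ŋ/, /ð/ cannot be parsed into a legal (C)V(C) syllable (at most one coda consonant is licensed; onsets are limited to one consonant).
Epenthesis after each stranded consonant: /ŋ/ → /ŋo/, /ŋ/ → /ŋo/, /ð/ → /ðo/.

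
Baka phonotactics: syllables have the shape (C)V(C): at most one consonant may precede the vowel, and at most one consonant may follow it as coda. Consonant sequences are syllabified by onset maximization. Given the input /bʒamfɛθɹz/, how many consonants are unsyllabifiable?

The consonants /b/, /ɹ/, /z/ cannot be parsed into a legal (C)V(C) syllable (at most one coda consonant is licensed; onsets are limited to one consonant).

3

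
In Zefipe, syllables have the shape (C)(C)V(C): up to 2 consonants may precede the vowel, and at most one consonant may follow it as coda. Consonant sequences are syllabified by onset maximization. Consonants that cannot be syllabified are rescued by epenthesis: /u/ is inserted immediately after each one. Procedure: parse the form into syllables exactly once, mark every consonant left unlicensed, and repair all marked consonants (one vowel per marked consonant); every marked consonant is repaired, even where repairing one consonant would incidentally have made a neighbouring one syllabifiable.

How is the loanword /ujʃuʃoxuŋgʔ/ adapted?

ujʃuʃoxuŋguʔu

Under (C)(C)V(C), the unsyllabifiable consonants are /g/, /ʔ/ (at most one coda consonant is licensed; onsets may contain at most 2 consonants).
Inserting the epenthetic vowel yields /g/ → /gu/, /ʔ/ → /ʔu/.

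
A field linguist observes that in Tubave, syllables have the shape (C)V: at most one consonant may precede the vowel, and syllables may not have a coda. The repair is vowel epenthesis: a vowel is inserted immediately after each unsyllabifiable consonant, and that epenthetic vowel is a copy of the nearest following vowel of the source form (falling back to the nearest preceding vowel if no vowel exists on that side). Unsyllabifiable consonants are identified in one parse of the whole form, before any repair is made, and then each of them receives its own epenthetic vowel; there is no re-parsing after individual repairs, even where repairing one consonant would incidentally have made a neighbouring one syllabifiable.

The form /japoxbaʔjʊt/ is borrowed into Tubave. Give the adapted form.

japoxabaʔʊjʊtʊ

The consonants /x/, /ʔ/, /t/ cannot be parsed into a legal (C)V syllable (no codas are permitted; onsets are limited to one consonant).
Inserting the epenthetic vowel yields /x/ → /xa/, /ʔ/ → /ʔʊ/, /t/ → /tʊ/.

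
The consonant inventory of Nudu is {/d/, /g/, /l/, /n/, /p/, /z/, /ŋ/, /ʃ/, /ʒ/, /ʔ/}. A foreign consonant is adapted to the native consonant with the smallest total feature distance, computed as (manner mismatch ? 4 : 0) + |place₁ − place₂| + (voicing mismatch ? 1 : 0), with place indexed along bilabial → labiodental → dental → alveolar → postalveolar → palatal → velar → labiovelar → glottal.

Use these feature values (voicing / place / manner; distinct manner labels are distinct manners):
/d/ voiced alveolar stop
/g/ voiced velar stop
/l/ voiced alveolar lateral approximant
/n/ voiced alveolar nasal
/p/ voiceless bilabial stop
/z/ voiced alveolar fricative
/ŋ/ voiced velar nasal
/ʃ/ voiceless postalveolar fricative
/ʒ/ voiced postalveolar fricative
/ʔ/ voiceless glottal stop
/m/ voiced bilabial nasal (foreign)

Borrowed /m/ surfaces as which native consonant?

/n/ is closest: same manner (nasal), place distance 3 (bilabial→alveolar), same voicing; total 3. Next closest is /p/ at distance 5.

n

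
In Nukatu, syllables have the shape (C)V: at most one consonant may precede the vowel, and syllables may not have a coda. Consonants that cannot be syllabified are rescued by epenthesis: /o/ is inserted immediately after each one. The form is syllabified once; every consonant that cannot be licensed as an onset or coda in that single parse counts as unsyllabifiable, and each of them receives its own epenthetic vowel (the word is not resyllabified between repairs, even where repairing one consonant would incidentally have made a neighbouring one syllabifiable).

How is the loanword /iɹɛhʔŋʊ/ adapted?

Under (C)V, the unsyllabifiable consonants are /h/, /ʔ/ (no codas are permitted; onsets are limited to one consonant).
Inserting the epenthetic vowel yields /h/ → /ho/, /ʔ/ → /ʔo/.

iɹɛhoʔoŋʊ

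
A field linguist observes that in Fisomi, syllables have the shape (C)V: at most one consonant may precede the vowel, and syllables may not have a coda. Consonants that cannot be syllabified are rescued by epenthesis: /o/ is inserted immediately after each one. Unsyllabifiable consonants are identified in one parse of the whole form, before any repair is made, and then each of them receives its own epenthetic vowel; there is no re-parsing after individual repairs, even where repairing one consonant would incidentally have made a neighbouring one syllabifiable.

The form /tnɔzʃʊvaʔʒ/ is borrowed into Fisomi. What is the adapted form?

The consonants /t/, /z/, /ʔ/, /ʒ/ cannot be parsed into a legal (C)V syllable (no codas are permitted; onsets are limited to one consonant).
Inserting the epenthetic vowel yields /t/ → /to/, /z/ → /zo/, /ʔ/ → /ʔo/, /ʒ/ → /ʒo/.

tonɔzoʃʊvaʔoʒo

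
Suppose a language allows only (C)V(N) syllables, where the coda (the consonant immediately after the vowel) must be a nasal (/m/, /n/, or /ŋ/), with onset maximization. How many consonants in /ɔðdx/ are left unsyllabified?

3

Under (C)V(N), the unsyllabifiable consonants are /ð/, /d/, /x/ (only a nasal (/m/, /n/, or /ŋ/) is licensed in coda position; onsets are limited to one consonant).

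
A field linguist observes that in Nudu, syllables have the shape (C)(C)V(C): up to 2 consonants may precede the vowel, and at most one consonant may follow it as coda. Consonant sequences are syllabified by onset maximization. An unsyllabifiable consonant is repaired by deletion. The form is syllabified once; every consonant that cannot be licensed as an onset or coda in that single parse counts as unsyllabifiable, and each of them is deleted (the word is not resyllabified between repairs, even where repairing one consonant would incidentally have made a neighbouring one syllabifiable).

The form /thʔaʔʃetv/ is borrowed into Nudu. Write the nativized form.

Syllabifying with onset maximization leaves /t/, /v/ stranded (at most one coda consonant is licensed; onsets may contain at most 2 consonants).
Deleting the stranded consonants removes /t/, /v/.

hʔaʔʃet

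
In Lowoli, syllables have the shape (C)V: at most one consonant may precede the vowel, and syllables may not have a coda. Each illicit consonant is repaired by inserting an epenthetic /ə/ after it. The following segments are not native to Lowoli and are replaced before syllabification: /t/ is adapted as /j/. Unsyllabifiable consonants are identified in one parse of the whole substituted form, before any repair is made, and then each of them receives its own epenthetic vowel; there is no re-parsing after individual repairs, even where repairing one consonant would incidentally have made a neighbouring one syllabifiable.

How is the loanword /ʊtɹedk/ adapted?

Substitution: /t/ → /j/, giving /ʊjɹedk/.
The consonants /j/, /d/, /k/ cannot be parsed into a legal (C)V syllable (no codas are permitted; onsets are limited to one consonant).
Each unlicensed consonant becomes the onset of a new syllable: /j/ → /jə/, /d/ → /də/, /k/ → /kə/.

ʊjəɹedəkə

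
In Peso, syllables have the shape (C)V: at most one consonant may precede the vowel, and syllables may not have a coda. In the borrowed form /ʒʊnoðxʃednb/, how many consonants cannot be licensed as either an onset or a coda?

5

The consonants /ð/, /x/, /d/, /n/, /b/ cannot be parsed into a legal (C)V syllable (no codas are permitted; onsets are limited to one consonant).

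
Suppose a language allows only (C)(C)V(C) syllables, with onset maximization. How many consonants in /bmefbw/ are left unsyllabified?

2

Under (C)(C)V(C), the unsyllabifiable consonants are /b/, /w/ (at most one coda consonant is licensed; onsets may contain at most 2 consonants).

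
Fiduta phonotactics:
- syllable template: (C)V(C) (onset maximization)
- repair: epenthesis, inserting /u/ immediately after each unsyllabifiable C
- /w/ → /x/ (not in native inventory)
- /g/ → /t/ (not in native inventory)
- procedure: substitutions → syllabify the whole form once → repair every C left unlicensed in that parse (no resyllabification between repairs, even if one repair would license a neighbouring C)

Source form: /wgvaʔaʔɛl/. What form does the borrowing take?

xutuvaʔaʔɛl

Substitution: /w/ → /x/, /g/ → /t/, giving /xtvaʔaʔɛl/.
Under (C)V(C), the unsyllabifiable consonants are /x/, /t/ (at most one coda consonant is licensed; onsets are limited to one consonant).
Each unlicensed consonant becomes the onset of a new syllable: /x/ → /xu/, /t/ → /tu/.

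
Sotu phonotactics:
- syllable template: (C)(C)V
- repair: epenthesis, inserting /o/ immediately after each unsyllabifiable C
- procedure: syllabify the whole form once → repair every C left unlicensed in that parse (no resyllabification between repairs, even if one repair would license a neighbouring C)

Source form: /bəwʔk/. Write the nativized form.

Syllabifying with onset maximization leaves /w/, /ʔ/, /k/ stranded (no codas are permitted; onsets may contain at most 2 consonants).
Inserting the epenthetic vowel yields /w/ → /wo/, /ʔ/ → /ʔo/, /k/ → /ko/.

bəwoʔoko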